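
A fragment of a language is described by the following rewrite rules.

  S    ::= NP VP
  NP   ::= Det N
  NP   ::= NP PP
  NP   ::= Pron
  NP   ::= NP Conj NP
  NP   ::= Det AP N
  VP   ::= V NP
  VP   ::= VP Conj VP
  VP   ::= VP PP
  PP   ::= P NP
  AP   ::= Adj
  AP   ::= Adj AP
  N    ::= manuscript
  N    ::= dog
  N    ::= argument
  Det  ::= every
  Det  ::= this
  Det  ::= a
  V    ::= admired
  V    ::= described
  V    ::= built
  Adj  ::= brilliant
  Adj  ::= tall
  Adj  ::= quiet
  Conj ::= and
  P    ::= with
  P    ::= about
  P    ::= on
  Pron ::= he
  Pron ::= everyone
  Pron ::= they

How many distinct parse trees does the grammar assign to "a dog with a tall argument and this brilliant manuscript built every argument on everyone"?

4

Two of the 4 distinct bracketings:
[S [NP [NP [Det a] [N dog]] [PP [P with] [NP [NP [Det a] [AP [Adj tall]] [N argument]] [Conj and] [NP [Det this] [AP [Adj brilliant]] [N manuscript]]]]] [VP [V built] [NP [NP [Det every] [N argument]] [PP [P on] [NP [Pron everyone]]]]]]
[S [NP [NP [Det a] [N dog]] [PP [P with] [NP [NP [Det a] [AP [Adj tall]] [N argument]] [Conj and] [NP [Det this] [AP [Adj brilliant]] [N manuscript]]]]] [VP [VP [V built] [NP [Det every] [N argument]]] [PP [P on] [NP [Pron everyone]]]]]
The difference turns on whether VP → VP PP is used at the relevant span, versus an alternative expansion of VP.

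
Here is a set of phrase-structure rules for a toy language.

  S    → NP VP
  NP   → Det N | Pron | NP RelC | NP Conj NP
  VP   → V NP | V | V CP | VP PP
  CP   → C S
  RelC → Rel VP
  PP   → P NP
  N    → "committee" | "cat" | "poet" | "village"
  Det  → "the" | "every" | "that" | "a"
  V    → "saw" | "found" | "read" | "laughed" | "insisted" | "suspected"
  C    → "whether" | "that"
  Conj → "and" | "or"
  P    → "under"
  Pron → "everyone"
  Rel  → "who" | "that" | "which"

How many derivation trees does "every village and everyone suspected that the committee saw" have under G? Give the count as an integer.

[S [NP [NP [Det every] [N village]] [Conj and] [NP [Pron everyone]]] [VP [V suspected] [CP [C that] [S [NP [Det the] [N committee]] [VP [V saw]]]]]]
No rule offers an alternative attachment or grouping for any span, so this is the only derivation.

1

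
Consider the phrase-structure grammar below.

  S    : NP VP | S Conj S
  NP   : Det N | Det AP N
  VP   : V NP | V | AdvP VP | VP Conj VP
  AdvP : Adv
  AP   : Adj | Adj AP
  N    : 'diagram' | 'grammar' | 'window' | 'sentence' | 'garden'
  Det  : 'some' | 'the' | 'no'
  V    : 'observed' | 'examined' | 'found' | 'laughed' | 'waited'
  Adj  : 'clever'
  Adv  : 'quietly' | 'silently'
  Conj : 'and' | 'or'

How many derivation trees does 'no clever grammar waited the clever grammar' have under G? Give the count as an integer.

1

[S [NP [Det no] [AP [Adj clever]] [N grammar]] [VP [V waited] [NP [Det the] [AP [Adj clever]] [N grammar]]]]
No rule offers an alternative attachment or grouping for any span, so this is the only derivation.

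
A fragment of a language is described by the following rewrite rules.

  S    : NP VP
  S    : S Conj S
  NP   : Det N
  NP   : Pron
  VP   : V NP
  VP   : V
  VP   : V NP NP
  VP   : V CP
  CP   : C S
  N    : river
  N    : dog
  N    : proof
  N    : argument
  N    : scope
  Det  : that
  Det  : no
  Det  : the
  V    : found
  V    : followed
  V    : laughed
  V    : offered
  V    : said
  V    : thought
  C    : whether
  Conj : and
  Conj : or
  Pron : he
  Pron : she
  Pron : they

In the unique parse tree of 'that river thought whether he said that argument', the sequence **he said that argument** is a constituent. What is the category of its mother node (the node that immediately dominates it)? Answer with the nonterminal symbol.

S
  NP
    Det: that
    N: river
  VP
    V: thought
    CP
      C: whether
      S
        NP
          Pron: he
        VP
          V: said
          NP
            Det: that
            N: argument
The span 'he said that argument' is the S node built by S → NP VP.
Its mother is the CP built by CP → C S.

CP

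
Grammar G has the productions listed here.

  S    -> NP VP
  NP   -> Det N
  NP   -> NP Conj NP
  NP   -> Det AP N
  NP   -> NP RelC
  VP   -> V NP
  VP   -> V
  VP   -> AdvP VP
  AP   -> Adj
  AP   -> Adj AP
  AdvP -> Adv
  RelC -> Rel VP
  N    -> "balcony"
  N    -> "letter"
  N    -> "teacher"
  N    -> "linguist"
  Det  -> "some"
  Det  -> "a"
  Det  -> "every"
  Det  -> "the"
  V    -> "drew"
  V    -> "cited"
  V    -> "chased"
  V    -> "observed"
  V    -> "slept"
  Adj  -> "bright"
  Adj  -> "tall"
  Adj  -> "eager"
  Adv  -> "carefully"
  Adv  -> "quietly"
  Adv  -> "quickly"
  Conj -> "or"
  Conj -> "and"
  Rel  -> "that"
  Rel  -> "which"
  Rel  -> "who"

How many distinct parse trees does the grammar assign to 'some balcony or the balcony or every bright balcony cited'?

2

The two bracketings:
[S [NP [NP [Det some] [N balcony]] [Conj or] [NP [NP [Det the] [N balcony]] [Conj or] [NP [Det every] [AP [Adj bright]] [N balcony]]]] [VP [V cited]]]
[S [NP [NP [NP [Det some] [N balcony]] [Conj or] [NP [Det the] [N balcony]]] [Conj or] [NP [Det every] [AP [Adj bright]] [N balcony]]] [VP [V cited]]]
The trees differ in how a recursive rule is bracketed over the same span.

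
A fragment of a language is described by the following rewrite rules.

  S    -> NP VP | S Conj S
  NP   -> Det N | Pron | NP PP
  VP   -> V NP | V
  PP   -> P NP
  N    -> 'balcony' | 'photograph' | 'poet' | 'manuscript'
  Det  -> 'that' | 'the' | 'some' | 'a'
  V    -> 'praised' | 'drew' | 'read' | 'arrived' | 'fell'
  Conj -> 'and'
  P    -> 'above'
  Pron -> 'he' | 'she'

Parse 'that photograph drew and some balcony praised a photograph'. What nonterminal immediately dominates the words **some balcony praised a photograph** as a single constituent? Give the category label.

S

[S [S [NP [Det that] [N photograph]] [VP [V drew]]] [Conj and] [S [NP [Det some] [N balcony]] [VP [V praised] [NP [Det a] [N photograph]]]]]
The span 'some balcony praised a photograph' is the S node built by S → NP VP.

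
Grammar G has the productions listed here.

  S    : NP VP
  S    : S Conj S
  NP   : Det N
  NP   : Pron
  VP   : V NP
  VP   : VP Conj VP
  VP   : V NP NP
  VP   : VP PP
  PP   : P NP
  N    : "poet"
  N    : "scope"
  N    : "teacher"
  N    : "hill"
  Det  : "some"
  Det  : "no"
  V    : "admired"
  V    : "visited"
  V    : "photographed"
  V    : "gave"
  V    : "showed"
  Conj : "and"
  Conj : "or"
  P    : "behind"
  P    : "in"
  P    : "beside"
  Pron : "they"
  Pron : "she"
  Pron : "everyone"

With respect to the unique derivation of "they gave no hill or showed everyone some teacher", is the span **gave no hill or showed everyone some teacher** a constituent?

[S [NP [Pron they]] [VP [VP [V gave] [NP [Det no] [N hill]]] [Conj or] [VP [V showed] [NP [Pron everyone]] [NP [Det some] [N teacher]]]]]
The words 'gave no hill or showed everyone some teacher' are exhaustively dominated by a single VP node (built by VP → VP Conj VP), so they form a constituent.

Yes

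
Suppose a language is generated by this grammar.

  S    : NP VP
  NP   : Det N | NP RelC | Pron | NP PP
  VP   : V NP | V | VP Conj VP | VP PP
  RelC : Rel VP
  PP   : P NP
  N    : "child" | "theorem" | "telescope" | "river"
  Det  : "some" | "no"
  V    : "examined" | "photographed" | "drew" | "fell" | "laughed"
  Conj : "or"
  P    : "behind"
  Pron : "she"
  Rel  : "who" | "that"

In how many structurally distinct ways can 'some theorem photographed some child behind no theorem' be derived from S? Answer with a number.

The two bracketings:
[S [NP [Det some] [N theorem]] [VP [V photographed] [NP [NP [Det some] [N child]] [PP [P behind] [NP [Det no] [N theorem]]]]]]
[S [NP [Det some] [N theorem]] [VP [VP [V photographed] [NP [Det some] [N child]]] [PP [P behind] [NP [Det no] [N theorem]]]]]
The difference turns on whether NP → NP PP is used at the relevant span, versus an alternative expansion of NP.

2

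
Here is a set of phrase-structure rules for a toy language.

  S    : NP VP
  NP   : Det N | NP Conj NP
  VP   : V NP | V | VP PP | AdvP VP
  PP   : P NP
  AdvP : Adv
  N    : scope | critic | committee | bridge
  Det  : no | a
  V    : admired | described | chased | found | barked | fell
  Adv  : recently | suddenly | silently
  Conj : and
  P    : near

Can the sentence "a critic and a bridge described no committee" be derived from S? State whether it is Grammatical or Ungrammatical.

Grammatical

S
  NP
    NP
      Det: a
      N: critic
    Conj: and
    NP
      Det: a
      N: bridge
  VP
    V: described
    NP
      Det: no
      N: committee
The bracketing above is licensed at every node by one of the given productions, with S at the root.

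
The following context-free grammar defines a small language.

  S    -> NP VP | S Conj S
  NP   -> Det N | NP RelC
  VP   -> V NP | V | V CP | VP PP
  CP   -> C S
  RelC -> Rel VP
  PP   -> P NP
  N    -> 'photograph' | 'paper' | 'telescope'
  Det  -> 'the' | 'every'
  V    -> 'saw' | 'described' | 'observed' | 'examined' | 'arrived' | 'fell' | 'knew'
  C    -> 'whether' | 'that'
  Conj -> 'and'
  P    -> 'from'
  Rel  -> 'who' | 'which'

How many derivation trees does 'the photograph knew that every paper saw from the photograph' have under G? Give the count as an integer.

The two bracketings:
[S [NP [Det the] [N photograph]] [VP [V knew] [CP [C that] [S [NP [Det every] [N paper]] [VP [VP [V saw]] [PP [P from] [NP [Det the] [N photograph]]]]]]]]
[S [NP [Det the] [N photograph]] [VP [VP [V knew] [CP [C that] [S [NP [Det every] [N paper]] [VP [V saw]]]]] [PP [P from] [NP [Det the] [N photograph]]]]]
The trees differ in how a recursive rule is bracketed over the same span.

2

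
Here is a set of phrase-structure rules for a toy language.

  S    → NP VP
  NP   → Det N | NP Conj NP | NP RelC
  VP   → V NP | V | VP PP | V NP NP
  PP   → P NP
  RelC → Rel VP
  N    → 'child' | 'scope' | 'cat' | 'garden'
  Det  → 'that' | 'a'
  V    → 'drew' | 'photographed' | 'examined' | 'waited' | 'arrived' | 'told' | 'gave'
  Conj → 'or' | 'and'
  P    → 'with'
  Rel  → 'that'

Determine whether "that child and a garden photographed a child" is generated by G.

Grammatical

S
  NP
    NP
      Det: that
      N: child
    Conj: and
    NP
      Det: a
      N: garden
  VP
    V: photographed
    NP
      Det: a
      N: child
The bracketing above is licensed at every node by one of the given productions, with S at the root.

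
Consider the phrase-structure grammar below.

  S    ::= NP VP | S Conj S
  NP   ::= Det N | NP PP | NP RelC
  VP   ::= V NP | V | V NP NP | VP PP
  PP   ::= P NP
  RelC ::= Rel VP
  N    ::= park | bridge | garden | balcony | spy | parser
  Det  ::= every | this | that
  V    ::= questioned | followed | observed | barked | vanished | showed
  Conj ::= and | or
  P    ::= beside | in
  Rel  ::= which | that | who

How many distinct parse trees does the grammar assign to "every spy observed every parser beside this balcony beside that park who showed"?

Two of the 9 distinct bracketings:
[S [NP [Det every] [N spy]] [VP [V observed] [NP [NP [Det every] [N parser]] [PP [P beside] [NP [NP [Det this] [N balcony]] [PP [P beside] [NP [NP [Det that] [N park]] [RelC [Rel who] [VP [V showed]]]]]]]]]]
[S [NP [Det every] [N spy]] [VP [V observed] [NP [NP [Det every] [N parser]] [PP [P beside] [NP [NP [NP [Det this] [N balcony]] [PP [P beside] [NP [Det that] [N park]]]] [RelC [Rel who] [VP [V showed]]]]]]]]
The trees differ in how a recursive rule is bracketed over the same span.

9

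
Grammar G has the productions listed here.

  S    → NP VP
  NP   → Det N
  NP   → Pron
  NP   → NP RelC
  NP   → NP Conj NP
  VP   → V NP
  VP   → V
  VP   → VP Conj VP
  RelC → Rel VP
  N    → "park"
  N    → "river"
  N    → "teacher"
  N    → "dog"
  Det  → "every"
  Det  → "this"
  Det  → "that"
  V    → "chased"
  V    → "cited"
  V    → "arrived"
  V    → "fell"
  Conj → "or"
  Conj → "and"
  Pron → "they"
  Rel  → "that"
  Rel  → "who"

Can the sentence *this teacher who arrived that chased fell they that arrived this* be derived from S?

Ungrammatical

For S → NP VP, every NP-prefix leaves a non-VP remainder: after 'this teacher' the remainder is not a VP; after 'this teacher who arrived' the remainder is not a VP; after 'this teacher who arrived that chased' the remainder is not a VP.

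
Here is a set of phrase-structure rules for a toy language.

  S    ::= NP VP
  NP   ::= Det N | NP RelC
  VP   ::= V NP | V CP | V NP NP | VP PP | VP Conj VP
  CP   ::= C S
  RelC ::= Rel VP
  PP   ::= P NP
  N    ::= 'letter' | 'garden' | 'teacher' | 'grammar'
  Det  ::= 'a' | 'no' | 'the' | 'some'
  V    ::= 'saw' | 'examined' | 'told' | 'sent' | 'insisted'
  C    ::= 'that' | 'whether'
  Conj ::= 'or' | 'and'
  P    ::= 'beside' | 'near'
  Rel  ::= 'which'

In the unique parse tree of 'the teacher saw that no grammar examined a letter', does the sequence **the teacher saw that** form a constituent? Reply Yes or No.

[S [NP [Det the] [N teacher]] [VP [V saw] [CP [C that] [S [NP [Det no] [N grammar]] [VP [V examined] [NP [Det a] [N letter]]]]]]]
The smallest constituent containing 'the teacher saw that' is the S spanning 'the teacher saw that no grammar examined a letter'; no single node in the tree dominates exactly the given words.

No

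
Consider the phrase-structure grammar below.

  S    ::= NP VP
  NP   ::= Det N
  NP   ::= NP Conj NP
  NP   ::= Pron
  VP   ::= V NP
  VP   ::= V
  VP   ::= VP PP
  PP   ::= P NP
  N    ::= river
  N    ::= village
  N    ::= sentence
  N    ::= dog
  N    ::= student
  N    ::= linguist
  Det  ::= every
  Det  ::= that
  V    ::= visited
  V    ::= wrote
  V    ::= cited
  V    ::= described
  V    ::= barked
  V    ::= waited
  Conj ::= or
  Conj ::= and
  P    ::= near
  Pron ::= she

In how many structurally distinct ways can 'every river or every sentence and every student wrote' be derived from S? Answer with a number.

The two bracketings:
[S [NP [NP [Det every] [N river]] [Conj or] [NP [NP [Det every] [N sentence]] [Conj and] [NP [Det every] [N student]]]] [VP [V wrote]]]
[S [NP [NP [NP [Det every] [N river]] [Conj or] [NP [Det every] [N sentence]]] [Conj and] [NP [Det every] [N student]]] [VP [V wrote]]]
The trees differ in how a recursive rule is bracketed over the same span.

2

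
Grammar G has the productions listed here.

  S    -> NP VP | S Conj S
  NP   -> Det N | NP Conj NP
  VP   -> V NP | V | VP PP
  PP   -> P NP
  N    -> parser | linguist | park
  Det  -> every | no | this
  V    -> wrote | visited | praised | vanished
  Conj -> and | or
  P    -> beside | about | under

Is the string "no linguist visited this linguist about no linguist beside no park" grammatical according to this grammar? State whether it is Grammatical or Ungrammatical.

Grammatical

[S [NP [Det no] [N linguist]] [VP [VP [VP [V visited] [NP [Det this] [N linguist]]] [PP [P about] [NP [Det no] [N linguist]]]] [PP [P beside] [NP [Det no] [N park]]]]]
Every word is introduced by a lexical rule and the phrasal rules combine the resulting categories into a single S.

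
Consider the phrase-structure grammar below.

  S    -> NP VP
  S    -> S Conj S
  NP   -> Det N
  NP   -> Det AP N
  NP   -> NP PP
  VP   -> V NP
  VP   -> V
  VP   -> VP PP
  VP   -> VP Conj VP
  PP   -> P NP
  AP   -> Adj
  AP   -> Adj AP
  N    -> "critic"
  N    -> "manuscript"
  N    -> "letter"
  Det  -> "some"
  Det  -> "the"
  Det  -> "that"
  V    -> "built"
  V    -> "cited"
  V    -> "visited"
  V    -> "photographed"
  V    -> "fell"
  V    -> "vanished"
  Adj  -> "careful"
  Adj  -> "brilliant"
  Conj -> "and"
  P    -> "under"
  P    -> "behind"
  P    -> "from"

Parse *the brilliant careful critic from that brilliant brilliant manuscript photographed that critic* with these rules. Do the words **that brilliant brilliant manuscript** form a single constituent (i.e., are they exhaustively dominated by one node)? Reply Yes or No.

[S [NP [NP [Det the] [AP [Adj brilliant] [AP [Adj careful]]] [N critic]] [PP [P from] [NP [Det that] [AP [Adj brilliant] [AP [Adj brilliant]]] [N manuscript]]]] [VP [V photographed] [NP [Det that] [N critic]]]]
The words 'that brilliant brilliant manuscript' are exhaustively dominated by a single NP node (built by NP → Det AP N), so they form a constituent.

Yes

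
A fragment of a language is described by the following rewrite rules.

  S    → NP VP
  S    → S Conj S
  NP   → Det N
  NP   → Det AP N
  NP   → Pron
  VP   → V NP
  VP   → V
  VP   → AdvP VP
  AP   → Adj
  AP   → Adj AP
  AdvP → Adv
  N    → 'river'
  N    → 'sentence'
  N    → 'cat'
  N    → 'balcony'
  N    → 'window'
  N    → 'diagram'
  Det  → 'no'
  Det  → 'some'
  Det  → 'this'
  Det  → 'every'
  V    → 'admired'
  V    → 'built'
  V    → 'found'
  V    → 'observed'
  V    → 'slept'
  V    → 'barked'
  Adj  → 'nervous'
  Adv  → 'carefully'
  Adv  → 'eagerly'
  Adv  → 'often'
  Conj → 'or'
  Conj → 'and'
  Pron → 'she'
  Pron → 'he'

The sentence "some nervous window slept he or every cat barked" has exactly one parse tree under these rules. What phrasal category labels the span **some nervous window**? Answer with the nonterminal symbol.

NP

[S [S [NP [Det some] [AP [Adj nervous]] [N window]] [VP [V slept] [NP [Pron he]]]] [Conj or] [S [NP [Det every] [N cat]] [VP [V barked]]]]
The span 'some nervous window' is the NP node built by NP → Det AP N.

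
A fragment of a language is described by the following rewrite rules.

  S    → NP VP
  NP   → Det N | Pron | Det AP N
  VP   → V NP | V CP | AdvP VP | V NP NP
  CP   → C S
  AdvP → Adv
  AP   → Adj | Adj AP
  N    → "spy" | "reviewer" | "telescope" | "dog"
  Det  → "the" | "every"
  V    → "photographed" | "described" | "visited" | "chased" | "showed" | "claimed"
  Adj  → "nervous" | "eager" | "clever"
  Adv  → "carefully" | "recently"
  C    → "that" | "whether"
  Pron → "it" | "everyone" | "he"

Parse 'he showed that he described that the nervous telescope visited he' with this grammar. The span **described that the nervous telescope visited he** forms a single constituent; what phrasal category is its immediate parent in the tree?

S

[S [NP [Pron he]] [VP [V showed] [CP [C that] [S [NP [Pron he]] [VP [V described] [CP [C that] [S [NP [Det the] [AP [Adj nervous]] [N telescope]] [VP [V visited] [NP [Pron he]]]]]]]]]]
The span 'described that the nervous telescope visited he' is the VP node built by VP → V CP.
Its mother is the S built by S → NP VP.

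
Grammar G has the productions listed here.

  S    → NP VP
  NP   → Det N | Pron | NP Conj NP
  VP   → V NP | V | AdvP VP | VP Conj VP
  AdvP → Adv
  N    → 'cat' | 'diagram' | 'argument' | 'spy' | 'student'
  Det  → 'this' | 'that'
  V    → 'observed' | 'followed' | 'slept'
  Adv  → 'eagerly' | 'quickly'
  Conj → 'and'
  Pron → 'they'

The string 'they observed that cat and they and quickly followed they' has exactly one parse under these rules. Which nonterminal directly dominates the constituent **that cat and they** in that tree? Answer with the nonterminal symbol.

S
  NP
    Pron: they
  VP
    VP
      V: observed
      NP
        NP
          Det: that
          N: cat
        Conj: and
        NP
          Pron: they
    Conj: and
    VP
      AdvP
        Adv: quickly
      VP
        V: followed
        NP
          Pron: they
The span 'that cat and they' is the NP node built by NP → NP Conj NP.
Its mother is the VP built by VP → V NP.

VP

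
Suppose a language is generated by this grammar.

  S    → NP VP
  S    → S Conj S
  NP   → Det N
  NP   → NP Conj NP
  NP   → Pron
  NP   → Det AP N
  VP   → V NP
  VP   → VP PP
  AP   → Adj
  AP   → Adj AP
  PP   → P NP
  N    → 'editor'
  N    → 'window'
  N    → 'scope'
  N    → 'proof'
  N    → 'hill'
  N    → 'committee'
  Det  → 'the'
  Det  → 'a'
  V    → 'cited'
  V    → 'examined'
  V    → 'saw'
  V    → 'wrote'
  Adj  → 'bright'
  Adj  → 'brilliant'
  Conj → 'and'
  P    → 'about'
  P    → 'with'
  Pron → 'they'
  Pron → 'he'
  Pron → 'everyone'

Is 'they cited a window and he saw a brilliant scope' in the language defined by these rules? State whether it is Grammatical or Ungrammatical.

S
  S
    NP
      Pron: they
    VP
      V: cited
      NP
        Det: a
        N: window
  Conj: and
  S
    NP
      Pron: he
    VP
      V: saw
      NP
        Det: a
        AP
          Adj: brilliant
        N: scope
Every word is introduced by a lexical rule and the phrasal rules combine the resulting categories into a single S.

Grammatical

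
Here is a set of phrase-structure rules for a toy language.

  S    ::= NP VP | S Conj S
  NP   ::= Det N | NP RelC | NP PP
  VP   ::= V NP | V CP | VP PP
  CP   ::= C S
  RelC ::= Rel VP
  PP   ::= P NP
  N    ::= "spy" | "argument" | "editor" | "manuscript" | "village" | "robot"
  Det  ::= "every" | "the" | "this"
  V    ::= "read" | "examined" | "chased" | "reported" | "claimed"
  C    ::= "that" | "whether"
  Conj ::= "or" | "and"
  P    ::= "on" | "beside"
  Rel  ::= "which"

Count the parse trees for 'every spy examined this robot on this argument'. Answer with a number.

2

The two bracketings:
[S [NP [Det every] [N spy]] [VP [V examined] [NP [NP [Det this] [N robot]] [PP [P on] [NP [Det this] [N argument]]]]]]
[S [NP [Det every] [N spy]] [VP [VP [V examined] [NP [Det this] [N robot]]] [PP [P on] [NP [Det this] [N argument]]]]]
The difference turns on whether NP → NP PP is used at the relevant span, versus an alternative expansion of NP.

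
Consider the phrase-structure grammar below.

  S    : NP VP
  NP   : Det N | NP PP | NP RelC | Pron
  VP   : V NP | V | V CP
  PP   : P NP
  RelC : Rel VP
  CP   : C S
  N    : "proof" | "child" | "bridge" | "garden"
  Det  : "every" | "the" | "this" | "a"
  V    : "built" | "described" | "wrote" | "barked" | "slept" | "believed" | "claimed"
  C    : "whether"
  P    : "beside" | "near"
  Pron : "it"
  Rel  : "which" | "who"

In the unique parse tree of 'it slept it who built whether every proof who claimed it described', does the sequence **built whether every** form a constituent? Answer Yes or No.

No

[S [NP [Pron it]] [VP [V slept] [NP [NP [Pron it]] [RelC [Rel who] [VP [V built] [CP [C whether] [S [NP [NP [Det every] [N proof]] [RelC [Rel who] [VP [V claimed] [NP [Pron it]]]]] [VP [V described]]]]]]]]]
The smallest constituent containing 'built whether every' is the VP spanning 'built whether every proof who claimed it described'; no single node in the tree dominates exactly the given words.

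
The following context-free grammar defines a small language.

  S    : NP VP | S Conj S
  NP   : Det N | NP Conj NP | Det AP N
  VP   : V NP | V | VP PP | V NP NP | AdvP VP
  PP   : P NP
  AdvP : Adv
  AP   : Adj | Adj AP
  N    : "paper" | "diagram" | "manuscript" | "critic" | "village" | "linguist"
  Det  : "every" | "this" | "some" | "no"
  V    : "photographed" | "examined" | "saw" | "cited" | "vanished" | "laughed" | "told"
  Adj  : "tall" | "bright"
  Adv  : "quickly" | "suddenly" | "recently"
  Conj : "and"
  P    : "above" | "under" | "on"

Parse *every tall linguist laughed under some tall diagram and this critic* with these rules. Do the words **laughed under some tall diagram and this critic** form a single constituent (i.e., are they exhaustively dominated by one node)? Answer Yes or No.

Yes

[S [NP [Det every] [AP [Adj tall]] [N linguist]] [VP [VP [V laughed]] [PP [P under] [NP [NP [Det some] [AP [Adj tall]] [N diagram]] [Conj and] [NP [Det this] [N critic]]]]]]
The words 'laughed under some tall diagram and this critic' are exhaustively dominated by a single VP node (built by VP → VP PP), so they form a constituent.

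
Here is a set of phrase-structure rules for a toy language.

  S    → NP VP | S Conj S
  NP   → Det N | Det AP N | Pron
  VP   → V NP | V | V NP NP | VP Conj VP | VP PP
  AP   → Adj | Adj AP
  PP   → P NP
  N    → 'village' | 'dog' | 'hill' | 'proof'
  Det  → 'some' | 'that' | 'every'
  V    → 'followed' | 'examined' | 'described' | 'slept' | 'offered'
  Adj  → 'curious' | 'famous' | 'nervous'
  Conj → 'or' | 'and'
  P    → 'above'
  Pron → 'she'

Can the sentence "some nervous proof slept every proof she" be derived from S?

Grammatical

S
  NP
    Det: some
    AP
      Adj: nervous
    N: proof
  VP
    V: slept
    NP
      Det: every
      N: proof
    NP
      Pron: she
Every word is introduced by a lexical rule and the phrasal rules combine the resulting categories into a single S.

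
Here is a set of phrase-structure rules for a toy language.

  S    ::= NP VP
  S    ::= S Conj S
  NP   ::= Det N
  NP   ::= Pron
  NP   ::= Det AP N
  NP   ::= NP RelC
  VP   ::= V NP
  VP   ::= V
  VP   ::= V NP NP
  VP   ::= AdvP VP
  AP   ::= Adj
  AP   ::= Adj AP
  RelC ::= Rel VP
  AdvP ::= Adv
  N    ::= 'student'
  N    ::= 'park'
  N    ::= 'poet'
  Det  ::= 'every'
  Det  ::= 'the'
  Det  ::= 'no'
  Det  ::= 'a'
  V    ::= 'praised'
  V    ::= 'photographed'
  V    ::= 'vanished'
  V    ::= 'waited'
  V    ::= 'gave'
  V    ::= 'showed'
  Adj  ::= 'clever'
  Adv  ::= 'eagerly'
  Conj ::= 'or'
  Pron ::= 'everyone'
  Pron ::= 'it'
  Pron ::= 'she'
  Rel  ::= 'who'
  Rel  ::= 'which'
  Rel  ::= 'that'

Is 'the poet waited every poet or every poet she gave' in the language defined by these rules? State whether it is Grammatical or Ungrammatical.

Ungrammatical

For S → NP VP, the only prefix that parses as NP is 'the poet', but the remainder 'waited every poet or every poet she gave' is not a VP under these rules. The alternative S rule S → S Conj S likewise has no satisfying split.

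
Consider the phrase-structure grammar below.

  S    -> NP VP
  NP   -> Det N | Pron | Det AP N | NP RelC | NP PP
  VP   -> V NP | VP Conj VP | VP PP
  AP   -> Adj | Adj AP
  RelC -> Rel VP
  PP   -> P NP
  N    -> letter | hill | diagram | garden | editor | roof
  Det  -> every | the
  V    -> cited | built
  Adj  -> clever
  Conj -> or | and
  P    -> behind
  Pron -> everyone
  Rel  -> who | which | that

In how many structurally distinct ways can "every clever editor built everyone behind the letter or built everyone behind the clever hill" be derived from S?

Two of the 6 distinct bracketings:
[S [NP [Det every] [AP [Adj clever]] [N editor]] [VP [VP [V built] [NP [NP [Pron everyone]] [PP [P behind] [NP [Det the] [N letter]]]]] [Conj or] [VP [V built] [NP [NP [Pron everyone]] [PP [P behind] [NP [Det the] [AP [Adj clever]] [N hill]]]]]]]
[S [NP [Det every] [AP [Adj clever]] [N editor]] [VP [VP [V built] [NP [NP [Pron everyone]] [PP [P behind] [NP [Det the] [N letter]]]]] [Conj or] [VP [VP [V built] [NP [Pron everyone]]] [PP [P behind] [NP [Det the] [AP [Adj clever]] [N hill]]]]]]
The difference turns on whether VP → VP PP is used at the relevant span, versus an alternative expansion of VP.

6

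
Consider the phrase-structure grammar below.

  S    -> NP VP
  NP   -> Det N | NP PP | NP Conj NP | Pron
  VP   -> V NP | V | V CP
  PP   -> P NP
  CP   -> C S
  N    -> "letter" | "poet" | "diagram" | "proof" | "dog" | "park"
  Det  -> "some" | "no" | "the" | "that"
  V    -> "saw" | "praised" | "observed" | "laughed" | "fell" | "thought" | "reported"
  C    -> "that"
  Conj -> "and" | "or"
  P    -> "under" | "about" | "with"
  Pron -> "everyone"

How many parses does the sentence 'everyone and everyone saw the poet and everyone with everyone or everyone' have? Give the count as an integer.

5

Two of the 5 distinct bracketings:
[S [NP [NP [Pron everyone]] [Conj and] [NP [Pron everyone]]] [VP [V saw] [NP [NP [NP [Det the] [N poet]] [Conj and] [NP [Pron everyone]]] [PP [P with] [NP [NP [Pron everyone]] [Conj or] [NP [Pron everyone]]]]]]]
[S [NP [NP [Pron everyone]] [Conj and] [NP [Pron everyone]]] [VP [V saw] [NP [NP [Det the] [N poet]] [Conj and] [NP [NP [Pron everyone]] [PP [P with] [NP [NP [Pron everyone]] [Conj or] [NP [Pron everyone]]]]]]]]
The trees differ in how a recursive rule is bracketed over the same span.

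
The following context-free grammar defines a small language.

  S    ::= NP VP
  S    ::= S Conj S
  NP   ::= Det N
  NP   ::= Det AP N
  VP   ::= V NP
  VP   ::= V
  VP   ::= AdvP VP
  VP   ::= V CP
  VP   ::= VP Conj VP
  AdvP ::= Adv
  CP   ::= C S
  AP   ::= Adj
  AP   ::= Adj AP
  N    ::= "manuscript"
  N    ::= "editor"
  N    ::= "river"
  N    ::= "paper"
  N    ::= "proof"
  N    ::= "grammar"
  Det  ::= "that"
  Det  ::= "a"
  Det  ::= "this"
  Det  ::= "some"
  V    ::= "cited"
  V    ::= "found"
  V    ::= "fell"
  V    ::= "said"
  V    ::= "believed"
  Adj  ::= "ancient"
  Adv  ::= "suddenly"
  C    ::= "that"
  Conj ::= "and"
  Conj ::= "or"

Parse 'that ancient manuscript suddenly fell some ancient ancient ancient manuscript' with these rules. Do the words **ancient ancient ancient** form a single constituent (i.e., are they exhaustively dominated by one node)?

Yes

[S [NP [Det that] [AP [Adj ancient]] [N manuscript]] [VP [AdvP [Adv suddenly]] [VP [V fell] [NP [Det some] [AP [Adj ancient] [AP [Adj ancient] [AP [Adj ancient]]]] [N manuscript]]]]]
The words 'ancient ancient ancient' are exhaustively dominated by a single AP node (built by AP → Adj AP), so they form a constituent.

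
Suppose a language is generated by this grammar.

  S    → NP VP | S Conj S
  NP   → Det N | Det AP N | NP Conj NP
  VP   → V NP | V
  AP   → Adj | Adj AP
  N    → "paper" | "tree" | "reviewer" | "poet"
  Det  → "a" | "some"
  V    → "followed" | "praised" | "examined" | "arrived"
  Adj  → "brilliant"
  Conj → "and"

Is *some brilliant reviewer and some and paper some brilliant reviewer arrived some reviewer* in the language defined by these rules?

Ungrammatical

A Det word can never sit immediately before a Conj word in any string this grammar generates, so the substring 'some and' rules out a derivation.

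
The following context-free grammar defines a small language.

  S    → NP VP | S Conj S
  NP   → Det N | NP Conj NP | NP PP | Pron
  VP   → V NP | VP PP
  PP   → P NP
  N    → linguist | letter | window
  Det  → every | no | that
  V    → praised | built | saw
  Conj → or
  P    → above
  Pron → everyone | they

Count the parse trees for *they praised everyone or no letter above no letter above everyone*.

9

Two of the 9 distinct bracketings:
[S [NP [Pron they]] [VP [V praised] [NP [NP [Pron everyone]] [Conj or] [NP [NP [Det no] [N letter]] [PP [P above] [NP [NP [Det no] [N letter]] [PP [P above] [NP [Pron everyone]]]]]]]]]
[S [NP [Pron they]] [VP [V praised] [NP [NP [Pron everyone]] [Conj or] [NP [NP [NP [Det no] [N letter]] [PP [P above] [NP [Det no] [N letter]]]] [PP [P above] [NP [Pron everyone]]]]]]]
The trees differ in how a recursive rule is bracketed over the same span.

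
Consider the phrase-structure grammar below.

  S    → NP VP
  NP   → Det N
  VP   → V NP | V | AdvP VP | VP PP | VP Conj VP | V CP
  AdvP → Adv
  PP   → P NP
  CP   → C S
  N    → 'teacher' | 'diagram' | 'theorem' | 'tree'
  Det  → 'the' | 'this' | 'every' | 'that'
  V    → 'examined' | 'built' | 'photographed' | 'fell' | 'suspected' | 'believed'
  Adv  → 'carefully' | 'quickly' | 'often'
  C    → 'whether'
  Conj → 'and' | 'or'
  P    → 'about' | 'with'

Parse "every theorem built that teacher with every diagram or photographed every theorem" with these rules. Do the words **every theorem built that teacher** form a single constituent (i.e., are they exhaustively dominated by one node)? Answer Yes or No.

No

[S [NP [Det every] [N theorem]] [VP [VP [VP [V built] [NP [Det that] [N teacher]]] [PP [P with] [NP [Det every] [N diagram]]]] [Conj or] [VP [V photographed] [NP [Det every] [N theorem]]]]]
The smallest constituent containing 'every theorem built that teacher' is the S spanning 'every theorem built that teacher with every diagram or photographed every theorem'; no single node in the tree dominates exactly the given words.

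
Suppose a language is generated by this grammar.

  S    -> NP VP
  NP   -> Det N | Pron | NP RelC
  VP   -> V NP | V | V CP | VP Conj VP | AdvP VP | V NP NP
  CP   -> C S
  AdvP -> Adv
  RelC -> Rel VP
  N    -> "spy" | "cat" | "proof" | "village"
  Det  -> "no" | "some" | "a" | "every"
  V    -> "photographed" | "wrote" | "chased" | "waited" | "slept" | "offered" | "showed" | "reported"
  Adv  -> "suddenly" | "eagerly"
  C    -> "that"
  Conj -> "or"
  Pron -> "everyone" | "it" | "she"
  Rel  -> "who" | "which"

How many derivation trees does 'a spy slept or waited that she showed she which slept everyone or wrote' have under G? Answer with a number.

Two of the 7 distinct bracketings:
[S [NP [Det a] [N spy]] [VP [VP [V slept]] [Conj or] [VP [V waited] [CP [C that] [S [NP [Pron she]] [VP [V showed] [NP [NP [Pron she]] [RelC [Rel which] [VP [VP [V slept] [NP [Pron everyone]]] [Conj or] [VP [V wrote]]]]]]]]]]]
[S [NP [Det a] [N spy]] [VP [VP [V slept]] [Conj or] [VP [V waited] [CP [C that] [S [NP [Pron she]] [VP [VP [V showed] [NP [NP [Pron she]] [RelC [Rel which] [VP [V slept] [NP [Pron everyone]]]]]] [Conj or] [VP [V wrote]]]]]]]]
The trees differ in how a recursive rule is bracketed over the same span.

7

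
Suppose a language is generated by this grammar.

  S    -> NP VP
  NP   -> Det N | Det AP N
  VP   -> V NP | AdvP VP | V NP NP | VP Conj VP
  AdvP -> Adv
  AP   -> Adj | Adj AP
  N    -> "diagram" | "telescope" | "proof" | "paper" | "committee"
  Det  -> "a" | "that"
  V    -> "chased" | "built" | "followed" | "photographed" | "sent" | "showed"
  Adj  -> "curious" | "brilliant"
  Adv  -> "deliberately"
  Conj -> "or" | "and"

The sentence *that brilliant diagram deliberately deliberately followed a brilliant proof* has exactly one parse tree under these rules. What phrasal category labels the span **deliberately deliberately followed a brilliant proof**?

S
  NP
    Det: that
    AP
      Adj: brilliant
    N: diagram
  VP
    AdvP
      Adv: deliberately
    VP
      AdvP
        Adv: deliberately
      VP
        V: followed
        NP
          Det: a
          AP
            Adj: brilliant
          N: proof
The span 'deliberately deliberately followed a brilliant proof' is the VP node built by VP → AdvP VP.

VP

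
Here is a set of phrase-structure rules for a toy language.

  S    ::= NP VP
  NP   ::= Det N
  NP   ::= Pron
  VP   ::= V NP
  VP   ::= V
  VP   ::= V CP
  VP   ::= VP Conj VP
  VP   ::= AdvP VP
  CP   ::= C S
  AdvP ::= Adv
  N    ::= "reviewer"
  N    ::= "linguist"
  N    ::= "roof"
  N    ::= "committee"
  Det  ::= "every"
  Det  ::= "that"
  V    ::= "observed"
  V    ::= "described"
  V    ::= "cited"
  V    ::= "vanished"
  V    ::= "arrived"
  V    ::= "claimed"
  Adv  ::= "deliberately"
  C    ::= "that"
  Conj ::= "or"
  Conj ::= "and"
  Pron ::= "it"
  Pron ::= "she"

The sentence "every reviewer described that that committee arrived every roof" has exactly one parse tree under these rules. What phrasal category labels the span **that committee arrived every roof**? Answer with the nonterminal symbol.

S
  NP
    Det: every
    N: reviewer
  VP
    V: described
    CP
      C: that
      S
        NP
          Det: that
          N: committee
        VP
          V: arrived
          NP
            Det: every
            N: roof
The span 'that committee arrived every roof' is the S node built by S → NP VP.

S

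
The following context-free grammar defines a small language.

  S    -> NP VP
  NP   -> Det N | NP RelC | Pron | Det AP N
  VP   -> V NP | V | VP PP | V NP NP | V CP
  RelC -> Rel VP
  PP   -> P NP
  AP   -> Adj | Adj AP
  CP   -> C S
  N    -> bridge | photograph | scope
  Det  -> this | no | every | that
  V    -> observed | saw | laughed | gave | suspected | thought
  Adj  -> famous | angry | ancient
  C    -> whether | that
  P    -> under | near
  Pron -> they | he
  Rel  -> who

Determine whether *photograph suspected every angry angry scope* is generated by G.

For S → NP VP, no prefix of the string parses as an NP.

Ungrammatical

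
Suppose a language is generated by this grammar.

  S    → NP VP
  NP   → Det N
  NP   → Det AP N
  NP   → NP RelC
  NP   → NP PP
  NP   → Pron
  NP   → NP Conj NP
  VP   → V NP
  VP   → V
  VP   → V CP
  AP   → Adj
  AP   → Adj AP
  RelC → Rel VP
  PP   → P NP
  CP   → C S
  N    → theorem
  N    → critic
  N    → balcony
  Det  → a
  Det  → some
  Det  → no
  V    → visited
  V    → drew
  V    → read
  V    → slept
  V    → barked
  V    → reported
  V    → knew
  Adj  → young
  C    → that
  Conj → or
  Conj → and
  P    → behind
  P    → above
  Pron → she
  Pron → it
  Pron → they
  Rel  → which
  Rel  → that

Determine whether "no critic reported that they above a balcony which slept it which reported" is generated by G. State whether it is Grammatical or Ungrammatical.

Ungrammatical

For S → NP VP, the only prefix that parses as NP is 'no critic', but the remainder 'reported that they above a balcony which slept it which reported' is not a VP under these rules.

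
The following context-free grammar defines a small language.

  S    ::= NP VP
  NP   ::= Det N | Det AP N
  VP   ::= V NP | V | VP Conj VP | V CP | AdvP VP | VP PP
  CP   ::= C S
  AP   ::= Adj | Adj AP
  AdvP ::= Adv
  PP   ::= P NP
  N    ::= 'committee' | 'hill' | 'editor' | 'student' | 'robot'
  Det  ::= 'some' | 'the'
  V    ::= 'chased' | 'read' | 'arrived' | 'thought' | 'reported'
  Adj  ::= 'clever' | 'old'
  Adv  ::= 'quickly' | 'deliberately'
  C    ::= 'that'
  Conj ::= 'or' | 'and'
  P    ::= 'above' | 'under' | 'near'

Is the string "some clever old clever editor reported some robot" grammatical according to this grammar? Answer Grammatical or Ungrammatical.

S
  NP
    Det: some
    AP
      Adj: clever
      AP
        Adj: old
        AP
          Adj: clever
    N: editor
  VP
    V: reported
    NP
      Det: some
      N: robot
Each bracket corresponds to one application of a listed rule, so the string is derivable from S.

Grammatical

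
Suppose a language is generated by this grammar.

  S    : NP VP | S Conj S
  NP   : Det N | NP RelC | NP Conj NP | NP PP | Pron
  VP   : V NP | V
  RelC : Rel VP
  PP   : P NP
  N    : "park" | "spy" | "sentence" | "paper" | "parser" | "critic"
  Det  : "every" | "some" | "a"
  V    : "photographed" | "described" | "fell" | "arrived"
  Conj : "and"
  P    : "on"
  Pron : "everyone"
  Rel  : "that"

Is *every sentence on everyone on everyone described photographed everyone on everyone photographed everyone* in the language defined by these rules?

For S → NP VP, every NP-prefix leaves a non-VP remainder: after 'every sentence' the remainder is not a VP; after 'every sentence on everyone' the remainder is not a VP; after 'every sentence on everyone on everyone' the remainder is not a VP. The alternative S rule S → S Conj S likewise has no satisfying split.

Ungrammatical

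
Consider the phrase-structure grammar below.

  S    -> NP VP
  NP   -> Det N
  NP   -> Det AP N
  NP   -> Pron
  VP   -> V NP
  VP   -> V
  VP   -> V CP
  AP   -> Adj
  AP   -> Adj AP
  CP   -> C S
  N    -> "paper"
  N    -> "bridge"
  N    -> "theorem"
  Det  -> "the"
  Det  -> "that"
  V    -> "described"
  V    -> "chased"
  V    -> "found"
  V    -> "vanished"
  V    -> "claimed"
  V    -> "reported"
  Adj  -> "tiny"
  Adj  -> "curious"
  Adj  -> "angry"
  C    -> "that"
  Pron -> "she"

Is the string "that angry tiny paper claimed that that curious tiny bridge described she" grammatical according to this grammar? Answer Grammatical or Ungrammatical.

[S [NP [Det that] [AP [Adj angry] [AP [Adj tiny]]] [N paper]] [VP [V claimed] [CP [C that] [S [NP [Det that] [AP [Adj curious] [AP [Adj tiny]]] [N bridge]] [VP [V described] [NP [Pron she]]]]]]]
Every word is introduced by a lexical rule and the phrasal rules combine the resulting categories into a single S.

Grammatical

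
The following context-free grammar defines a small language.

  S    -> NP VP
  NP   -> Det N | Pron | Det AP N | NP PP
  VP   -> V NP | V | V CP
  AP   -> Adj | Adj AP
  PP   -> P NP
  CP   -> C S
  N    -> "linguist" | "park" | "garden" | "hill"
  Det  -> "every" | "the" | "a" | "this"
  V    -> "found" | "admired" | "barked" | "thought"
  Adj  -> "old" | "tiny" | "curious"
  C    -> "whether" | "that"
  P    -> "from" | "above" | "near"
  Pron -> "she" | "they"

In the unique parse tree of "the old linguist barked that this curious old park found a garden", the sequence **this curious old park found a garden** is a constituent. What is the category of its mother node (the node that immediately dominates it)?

[S [NP [Det the] [AP [Adj old]] [N linguist]] [VP [V barked] [CP [C that] [S [NP [Det this] [AP [Adj curious] [AP [Adj old]]] [N park]] [VP [V found] [NP [Det a] [N garden]]]]]]]
The span 'this curious old park found a garden' is the S node built by S → NP VP.
Its mother is the CP built by CP → C S.

CP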